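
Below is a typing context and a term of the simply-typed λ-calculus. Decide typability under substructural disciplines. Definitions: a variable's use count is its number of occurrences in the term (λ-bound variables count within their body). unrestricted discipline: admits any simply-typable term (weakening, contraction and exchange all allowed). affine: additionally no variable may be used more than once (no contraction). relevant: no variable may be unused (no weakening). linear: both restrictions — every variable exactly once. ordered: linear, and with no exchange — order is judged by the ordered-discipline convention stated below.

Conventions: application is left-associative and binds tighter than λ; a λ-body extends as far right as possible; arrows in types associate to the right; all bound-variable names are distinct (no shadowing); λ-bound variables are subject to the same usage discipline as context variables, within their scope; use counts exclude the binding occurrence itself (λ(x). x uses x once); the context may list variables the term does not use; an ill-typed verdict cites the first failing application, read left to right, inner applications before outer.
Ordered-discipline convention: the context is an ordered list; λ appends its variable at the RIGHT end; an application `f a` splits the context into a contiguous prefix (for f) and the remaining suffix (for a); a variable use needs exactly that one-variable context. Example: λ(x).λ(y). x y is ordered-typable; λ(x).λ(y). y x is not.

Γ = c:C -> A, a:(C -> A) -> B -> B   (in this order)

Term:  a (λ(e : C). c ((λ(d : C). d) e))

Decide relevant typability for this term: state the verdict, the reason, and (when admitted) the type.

yes — c, a, e, d: all used, weakening unneeded; term : B -> B
usage: c ×1, a ×1, e (λ-bound) ×1, d (λ-bound) ×1
uses in reading order: a, c, d, e
typing: well-typed at B -> B
across the five disciplines: ordered ✗ · linear ✓ · affine ✓ · relevant ✓ · unrestricted ✓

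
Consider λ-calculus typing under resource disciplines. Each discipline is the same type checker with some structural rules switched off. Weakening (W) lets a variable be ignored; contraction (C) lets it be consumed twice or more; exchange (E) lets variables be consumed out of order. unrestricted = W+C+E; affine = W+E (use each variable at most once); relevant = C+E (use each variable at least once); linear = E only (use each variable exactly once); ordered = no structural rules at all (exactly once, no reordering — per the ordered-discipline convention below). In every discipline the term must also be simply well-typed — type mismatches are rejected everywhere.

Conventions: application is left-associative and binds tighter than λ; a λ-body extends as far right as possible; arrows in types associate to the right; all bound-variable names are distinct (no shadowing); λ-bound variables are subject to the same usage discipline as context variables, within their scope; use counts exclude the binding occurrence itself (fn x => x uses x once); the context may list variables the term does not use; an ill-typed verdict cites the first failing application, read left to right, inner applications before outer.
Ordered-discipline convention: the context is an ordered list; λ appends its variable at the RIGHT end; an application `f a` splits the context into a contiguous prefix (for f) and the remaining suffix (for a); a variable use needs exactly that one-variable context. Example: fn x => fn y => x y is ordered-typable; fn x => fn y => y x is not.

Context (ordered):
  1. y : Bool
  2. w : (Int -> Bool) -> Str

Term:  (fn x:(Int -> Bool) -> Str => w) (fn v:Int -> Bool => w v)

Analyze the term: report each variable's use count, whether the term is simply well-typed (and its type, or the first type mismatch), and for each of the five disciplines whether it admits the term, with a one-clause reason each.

counts: y: 0, w: 2, x (λ-bound): 0, v (λ-bound): 1
use order (left to right): w, w, v
typing: ✓ — (Int -> Bool) -> Str
ordered: ✗ — repeated use of w ×2; needs weakening: y, x unused
linear: ✗ — repeated use of w ×2; needs weakening: y, x unused
affine: ✗ — repeated use of w ×2
relevant: ✗ — needs weakening: y, x unused
unrestricted: ✓ — typability at (Int -> Bool) -> Str is all that's needed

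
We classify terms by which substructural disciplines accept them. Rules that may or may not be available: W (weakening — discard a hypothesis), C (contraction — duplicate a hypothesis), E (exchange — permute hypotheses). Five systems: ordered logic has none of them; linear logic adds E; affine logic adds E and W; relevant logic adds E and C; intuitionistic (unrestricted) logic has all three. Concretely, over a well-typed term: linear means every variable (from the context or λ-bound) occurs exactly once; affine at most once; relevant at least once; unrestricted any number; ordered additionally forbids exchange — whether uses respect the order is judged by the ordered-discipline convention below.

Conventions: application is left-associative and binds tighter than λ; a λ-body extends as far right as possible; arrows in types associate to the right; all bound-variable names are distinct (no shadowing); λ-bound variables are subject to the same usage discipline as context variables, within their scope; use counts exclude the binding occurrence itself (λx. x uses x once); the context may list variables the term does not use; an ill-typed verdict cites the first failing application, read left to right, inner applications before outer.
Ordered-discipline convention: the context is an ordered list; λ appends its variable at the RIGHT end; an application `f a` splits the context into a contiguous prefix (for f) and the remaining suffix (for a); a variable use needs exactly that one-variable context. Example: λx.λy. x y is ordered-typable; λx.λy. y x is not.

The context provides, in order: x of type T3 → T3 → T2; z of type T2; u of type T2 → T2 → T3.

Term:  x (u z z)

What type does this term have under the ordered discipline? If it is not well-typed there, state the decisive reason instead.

not well-typed under ordered — repeated use of z ×2
use counts: x: 1, z: 2, u: 1
order of uses: x, u, z, z
typing: well-typed at T3 → T2
all disciplines: ordered ✗; linear ✗; affine ✗; relevant ✓; unrestricted ✓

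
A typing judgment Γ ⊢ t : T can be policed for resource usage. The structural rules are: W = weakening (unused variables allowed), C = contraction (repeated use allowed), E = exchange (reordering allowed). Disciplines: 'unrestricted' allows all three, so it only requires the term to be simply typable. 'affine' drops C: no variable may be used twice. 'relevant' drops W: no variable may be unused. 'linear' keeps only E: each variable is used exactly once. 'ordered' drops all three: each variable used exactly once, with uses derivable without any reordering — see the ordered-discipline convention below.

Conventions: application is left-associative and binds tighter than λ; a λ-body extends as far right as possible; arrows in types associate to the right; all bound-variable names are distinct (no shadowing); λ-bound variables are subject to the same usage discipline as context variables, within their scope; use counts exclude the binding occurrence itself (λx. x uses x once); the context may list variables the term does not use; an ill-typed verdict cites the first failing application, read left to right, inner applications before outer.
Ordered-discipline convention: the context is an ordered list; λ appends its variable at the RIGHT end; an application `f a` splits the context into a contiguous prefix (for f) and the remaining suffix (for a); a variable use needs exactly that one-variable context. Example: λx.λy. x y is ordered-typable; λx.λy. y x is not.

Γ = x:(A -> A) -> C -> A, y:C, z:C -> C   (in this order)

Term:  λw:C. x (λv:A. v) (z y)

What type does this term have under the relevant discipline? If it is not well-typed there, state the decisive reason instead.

not well-typed under relevant — w never used (weakening)
counts: x=1; y=1; z=1; w (λ-bound)=0; v (λ-bound)=1
order of uses: x, v, z, y
typing: the term checks, with type C -> A
across the five disciplines: ordered ✗ | linear ✗ | affine ✓ | relevant ✗ | unrestricted ✓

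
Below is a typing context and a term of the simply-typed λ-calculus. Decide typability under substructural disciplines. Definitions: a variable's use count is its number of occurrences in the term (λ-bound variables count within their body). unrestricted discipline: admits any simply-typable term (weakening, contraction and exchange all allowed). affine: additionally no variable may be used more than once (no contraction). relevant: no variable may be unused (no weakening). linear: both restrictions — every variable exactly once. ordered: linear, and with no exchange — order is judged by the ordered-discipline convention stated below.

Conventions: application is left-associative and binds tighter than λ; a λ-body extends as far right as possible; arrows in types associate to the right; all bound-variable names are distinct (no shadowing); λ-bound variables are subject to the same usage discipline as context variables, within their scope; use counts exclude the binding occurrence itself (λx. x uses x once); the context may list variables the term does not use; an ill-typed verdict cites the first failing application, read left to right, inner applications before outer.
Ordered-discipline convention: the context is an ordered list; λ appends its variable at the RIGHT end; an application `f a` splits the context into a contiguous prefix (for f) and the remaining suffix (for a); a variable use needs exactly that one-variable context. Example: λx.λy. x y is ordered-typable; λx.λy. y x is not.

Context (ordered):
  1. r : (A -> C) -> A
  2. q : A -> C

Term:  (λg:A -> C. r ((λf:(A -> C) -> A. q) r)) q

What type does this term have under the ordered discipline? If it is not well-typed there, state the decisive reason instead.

not well-typed under ordered — needs contraction — r ×2, q ×2; needs weakening: g, f unused
usage: r: 2; q: 2; g (λ-bound): 0; f (λ-bound): 0
use order (left to right): r, q, r, q
typing: ✓ — A
all disciplines: ordered ✗ | linear ✗ | affine ✗ | relevant ✗ | unrestricted ✓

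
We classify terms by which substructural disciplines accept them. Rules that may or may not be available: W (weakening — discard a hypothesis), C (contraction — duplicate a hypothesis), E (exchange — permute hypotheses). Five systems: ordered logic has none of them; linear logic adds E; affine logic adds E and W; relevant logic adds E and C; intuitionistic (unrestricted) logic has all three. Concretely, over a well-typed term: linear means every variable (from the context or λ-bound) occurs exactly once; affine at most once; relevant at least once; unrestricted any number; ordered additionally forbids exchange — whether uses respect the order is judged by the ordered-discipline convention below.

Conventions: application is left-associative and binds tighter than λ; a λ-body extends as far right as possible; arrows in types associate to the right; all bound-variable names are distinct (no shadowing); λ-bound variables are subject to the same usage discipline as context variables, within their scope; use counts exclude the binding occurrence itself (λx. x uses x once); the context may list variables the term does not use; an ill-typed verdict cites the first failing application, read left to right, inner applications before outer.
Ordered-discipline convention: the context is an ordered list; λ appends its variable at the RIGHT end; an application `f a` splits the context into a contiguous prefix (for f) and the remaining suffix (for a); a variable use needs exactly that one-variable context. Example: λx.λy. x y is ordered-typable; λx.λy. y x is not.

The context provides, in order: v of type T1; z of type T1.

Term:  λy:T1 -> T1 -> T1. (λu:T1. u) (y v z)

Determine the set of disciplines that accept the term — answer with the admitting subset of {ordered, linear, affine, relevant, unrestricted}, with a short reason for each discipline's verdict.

accepted by: linear, affine, relevant, unrestricted
usage: v ×1; z ×1; y (λ-bound) ×1; u (λ-bound) ×1
left-to-right use order: u, y, v, z
typing: ✓ — (T1 -> T1 -> T1) -> T1
ordered: ✗ — no contiguous prefix/suffix split fits u, y, v, z
linear: ✓ — exactly-once usage across v, z, y, u
affine: ✓ — v, z, y, u: no repeats, contraction unneeded
relevant: ✓ — at least one use each (v, z, y, u)
unrestricted: ✓ — simply typable at (T1 -> T1 -> T1) -> T1; W, C, E all held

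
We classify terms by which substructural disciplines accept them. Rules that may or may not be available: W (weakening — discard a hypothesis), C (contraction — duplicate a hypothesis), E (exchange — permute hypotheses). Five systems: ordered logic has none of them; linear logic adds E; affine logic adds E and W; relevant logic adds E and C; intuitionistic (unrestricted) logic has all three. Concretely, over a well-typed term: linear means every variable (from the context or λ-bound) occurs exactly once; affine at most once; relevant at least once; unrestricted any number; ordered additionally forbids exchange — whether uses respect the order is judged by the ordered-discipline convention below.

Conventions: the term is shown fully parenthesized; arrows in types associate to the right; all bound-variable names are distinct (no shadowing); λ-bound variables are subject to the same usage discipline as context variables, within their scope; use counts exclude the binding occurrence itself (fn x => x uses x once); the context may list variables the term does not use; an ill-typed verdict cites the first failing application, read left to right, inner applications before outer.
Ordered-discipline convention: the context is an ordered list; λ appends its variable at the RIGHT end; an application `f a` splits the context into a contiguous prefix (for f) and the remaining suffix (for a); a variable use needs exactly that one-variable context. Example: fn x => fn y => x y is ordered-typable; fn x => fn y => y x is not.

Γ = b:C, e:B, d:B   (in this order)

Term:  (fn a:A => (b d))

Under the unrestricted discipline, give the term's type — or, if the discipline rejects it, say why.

not well-typed under unrestricted — a type mismatch blocks all five
usage: b ×1, e ×0, d ×1, a (bound) ×0
use order (left to right): b, d
typing: ill-typed: non-arrow in function slot: C
across the five disciplines: ordered ✗, linear ✗, affine ✗, relevant ✗, unrestricted ✗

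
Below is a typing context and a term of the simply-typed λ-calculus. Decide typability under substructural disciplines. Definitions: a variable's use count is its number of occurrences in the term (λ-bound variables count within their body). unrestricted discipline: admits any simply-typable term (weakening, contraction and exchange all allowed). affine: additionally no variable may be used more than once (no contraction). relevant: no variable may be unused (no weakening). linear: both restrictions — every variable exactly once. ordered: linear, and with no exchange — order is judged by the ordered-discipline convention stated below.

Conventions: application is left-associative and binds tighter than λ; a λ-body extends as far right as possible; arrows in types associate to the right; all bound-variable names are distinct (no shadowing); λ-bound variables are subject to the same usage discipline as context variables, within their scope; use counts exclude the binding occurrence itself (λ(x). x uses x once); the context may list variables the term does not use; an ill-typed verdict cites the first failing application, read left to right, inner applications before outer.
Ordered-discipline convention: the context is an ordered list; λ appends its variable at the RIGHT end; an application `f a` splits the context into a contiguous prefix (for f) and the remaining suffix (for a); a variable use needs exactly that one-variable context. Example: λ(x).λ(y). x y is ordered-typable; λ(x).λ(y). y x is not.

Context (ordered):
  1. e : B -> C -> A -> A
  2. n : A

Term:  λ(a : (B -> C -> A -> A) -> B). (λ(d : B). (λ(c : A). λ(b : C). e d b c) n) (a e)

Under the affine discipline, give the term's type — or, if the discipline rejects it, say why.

not well-typed under affine — uses contraction: e ×2
usage: e: 2×, n: 1×, a (λ-bound): 1×, d (λ-bound): 1×, c (λ-bound): 1×, b (λ-bound): 1×
order of uses: e, d, b, c, n, a, e
typing: well-typed — term : ((B -> C -> A -> A) -> B) -> C -> A
per-discipline verdicts: ordered ✗; linear ✗; affine ✗; relevant ✓; unrestricted ✓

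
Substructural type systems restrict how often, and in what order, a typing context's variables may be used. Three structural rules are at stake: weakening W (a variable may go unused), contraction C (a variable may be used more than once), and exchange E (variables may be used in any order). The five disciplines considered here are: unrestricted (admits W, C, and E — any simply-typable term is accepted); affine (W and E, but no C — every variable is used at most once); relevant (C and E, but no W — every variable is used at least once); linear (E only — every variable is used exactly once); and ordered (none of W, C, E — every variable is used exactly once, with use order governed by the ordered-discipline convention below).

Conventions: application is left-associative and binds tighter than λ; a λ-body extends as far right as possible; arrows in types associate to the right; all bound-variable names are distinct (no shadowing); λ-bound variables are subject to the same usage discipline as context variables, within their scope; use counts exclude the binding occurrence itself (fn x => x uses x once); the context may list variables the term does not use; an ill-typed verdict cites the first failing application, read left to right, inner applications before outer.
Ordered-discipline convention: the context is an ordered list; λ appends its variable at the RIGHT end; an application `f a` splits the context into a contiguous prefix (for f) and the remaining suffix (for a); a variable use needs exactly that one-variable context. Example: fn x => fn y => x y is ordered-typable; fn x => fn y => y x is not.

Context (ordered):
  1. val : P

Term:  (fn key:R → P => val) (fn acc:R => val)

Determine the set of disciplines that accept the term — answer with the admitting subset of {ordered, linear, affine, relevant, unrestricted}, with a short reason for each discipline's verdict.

admitting disciplines: unrestricted
counts: val: 2, key (λ-bound): 0, acc (λ-bound): 0
left-to-right use order: val, val
typing: well-typed — term : P
ordered ✗ (val ×2 used more than once (contraction); unused: key, acc — weakening required)
linear ✗ (val ×2 used more than once (contraction); unused: key, acc — weakening required)
affine ✗ (val ×2 used more than once (contraction))
relevant ✗ (unused: key, acc — weakening required)
unrestricted ✓ (type-checks (P) and nothing is barred)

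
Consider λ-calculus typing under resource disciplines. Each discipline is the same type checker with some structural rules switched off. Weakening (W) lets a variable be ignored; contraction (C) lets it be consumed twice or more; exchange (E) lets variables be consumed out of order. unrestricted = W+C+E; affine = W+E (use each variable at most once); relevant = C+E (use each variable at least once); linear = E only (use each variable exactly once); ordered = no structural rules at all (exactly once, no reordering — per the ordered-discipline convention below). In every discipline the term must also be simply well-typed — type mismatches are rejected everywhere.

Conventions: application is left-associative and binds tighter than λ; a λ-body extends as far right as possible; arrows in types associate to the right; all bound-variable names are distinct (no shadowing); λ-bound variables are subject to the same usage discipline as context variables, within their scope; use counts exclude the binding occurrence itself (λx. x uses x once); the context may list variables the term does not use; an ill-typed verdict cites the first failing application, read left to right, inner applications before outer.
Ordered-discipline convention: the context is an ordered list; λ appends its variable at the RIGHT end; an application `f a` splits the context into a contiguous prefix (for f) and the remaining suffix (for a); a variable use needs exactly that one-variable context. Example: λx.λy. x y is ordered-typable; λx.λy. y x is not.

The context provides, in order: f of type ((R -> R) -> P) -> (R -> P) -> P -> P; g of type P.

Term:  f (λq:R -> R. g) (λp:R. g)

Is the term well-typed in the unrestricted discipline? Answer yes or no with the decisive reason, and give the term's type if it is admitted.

yes — typability at P -> P is all that's needed; term : P -> P
usage: f: 1×; g: 2×; q (bound): 0×; p (bound): 0×
use order (left to right): f, g, g
typing: well-typed at P -> P
summary: ordered ✗ | linear ✗ | affine ✗ | relevant ✗ | unrestricted ✓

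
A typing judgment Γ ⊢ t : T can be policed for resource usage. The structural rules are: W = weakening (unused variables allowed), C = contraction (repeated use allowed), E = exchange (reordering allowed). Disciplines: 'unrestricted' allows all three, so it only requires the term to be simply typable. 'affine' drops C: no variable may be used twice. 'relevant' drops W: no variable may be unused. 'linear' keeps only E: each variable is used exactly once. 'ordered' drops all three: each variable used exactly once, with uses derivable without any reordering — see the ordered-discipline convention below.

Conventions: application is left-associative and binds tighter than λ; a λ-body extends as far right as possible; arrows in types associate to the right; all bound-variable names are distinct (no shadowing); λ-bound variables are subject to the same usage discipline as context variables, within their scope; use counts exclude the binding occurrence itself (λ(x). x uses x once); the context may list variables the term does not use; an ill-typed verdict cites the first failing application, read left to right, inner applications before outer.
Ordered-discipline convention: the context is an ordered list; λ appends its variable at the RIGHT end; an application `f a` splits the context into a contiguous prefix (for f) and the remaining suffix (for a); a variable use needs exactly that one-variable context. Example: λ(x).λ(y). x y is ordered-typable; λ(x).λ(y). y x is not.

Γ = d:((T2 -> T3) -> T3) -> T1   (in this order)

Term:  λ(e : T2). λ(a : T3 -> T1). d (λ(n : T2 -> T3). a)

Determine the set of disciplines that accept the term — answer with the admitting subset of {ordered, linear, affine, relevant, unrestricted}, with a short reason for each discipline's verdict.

accepted by: none
counts: d ×1, e (λ-bound) ×0, a (λ-bound) ×1, n (λ-bound) ×0
order of uses: d, a
typing: ill-typed: a function awaiting (T2 -> T3) -> T3 gets (T2 -> T3) -> T3 -> T1
ordered: ✗, not simply typable
linear: ✗, fails simple typing
affine: ✗, a type mismatch blocks all five
relevant: ✗, the type mismatch rejects it
unrestricted: ✗, not simply typable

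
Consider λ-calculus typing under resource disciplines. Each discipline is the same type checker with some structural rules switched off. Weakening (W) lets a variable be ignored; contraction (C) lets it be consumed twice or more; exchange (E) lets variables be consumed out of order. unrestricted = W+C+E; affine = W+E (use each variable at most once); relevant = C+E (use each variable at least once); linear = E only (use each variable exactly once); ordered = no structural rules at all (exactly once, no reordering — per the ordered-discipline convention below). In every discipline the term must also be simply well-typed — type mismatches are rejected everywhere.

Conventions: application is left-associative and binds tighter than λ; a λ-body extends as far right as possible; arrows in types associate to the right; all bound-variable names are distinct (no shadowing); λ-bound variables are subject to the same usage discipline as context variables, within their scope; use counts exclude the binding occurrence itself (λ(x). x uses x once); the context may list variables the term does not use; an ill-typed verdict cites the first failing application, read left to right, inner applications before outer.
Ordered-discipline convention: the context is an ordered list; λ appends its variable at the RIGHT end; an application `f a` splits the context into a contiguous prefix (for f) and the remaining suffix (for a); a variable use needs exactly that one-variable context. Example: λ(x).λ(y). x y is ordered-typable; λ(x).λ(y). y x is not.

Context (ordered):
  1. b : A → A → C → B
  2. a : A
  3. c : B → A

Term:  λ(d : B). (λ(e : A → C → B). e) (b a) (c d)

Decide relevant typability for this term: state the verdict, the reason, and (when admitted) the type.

yes — at least one use each (b, a, c, d, e); term : B → C → B
counts: b ×1, a ×1, c ×1, d [bound] ×1, e [bound] ×1
use order (left to right): e, b, a, c, d
typing: well-typed at B → C → B
summary: ordered ✓, linear ✓, affine ✓, relevant ✓, unrestricted ✓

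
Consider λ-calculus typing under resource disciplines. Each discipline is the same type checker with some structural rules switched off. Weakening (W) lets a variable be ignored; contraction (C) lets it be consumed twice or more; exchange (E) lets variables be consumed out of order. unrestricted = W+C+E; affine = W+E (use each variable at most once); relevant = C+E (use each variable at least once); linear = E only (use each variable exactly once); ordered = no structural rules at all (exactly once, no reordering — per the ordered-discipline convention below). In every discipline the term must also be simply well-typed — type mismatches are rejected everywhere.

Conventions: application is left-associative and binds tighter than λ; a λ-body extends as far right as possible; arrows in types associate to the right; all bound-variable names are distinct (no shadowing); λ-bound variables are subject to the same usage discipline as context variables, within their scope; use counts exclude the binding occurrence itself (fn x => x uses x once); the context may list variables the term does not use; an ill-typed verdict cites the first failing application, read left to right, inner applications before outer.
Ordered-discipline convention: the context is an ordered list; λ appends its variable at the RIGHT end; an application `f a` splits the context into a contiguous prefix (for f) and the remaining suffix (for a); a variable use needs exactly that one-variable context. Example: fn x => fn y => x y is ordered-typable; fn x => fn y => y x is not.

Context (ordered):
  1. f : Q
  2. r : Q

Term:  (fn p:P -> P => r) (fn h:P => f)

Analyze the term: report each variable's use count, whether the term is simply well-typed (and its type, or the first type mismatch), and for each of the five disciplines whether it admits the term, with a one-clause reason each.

usage: f ×1; r ×1; p [bound] ×0; h [bound] ×0
left-to-right use order: r, f
typing: ill-typed: an application expects P -> P but receives P -> Q
ordered: ✗ — a type mismatch blocks all five
linear: ✗ — the type mismatch rejects it
affine: ✗ — not simply typable
relevant: ✗ — fails simple typing
unrestricted: ✗ — a type mismatch blocks all five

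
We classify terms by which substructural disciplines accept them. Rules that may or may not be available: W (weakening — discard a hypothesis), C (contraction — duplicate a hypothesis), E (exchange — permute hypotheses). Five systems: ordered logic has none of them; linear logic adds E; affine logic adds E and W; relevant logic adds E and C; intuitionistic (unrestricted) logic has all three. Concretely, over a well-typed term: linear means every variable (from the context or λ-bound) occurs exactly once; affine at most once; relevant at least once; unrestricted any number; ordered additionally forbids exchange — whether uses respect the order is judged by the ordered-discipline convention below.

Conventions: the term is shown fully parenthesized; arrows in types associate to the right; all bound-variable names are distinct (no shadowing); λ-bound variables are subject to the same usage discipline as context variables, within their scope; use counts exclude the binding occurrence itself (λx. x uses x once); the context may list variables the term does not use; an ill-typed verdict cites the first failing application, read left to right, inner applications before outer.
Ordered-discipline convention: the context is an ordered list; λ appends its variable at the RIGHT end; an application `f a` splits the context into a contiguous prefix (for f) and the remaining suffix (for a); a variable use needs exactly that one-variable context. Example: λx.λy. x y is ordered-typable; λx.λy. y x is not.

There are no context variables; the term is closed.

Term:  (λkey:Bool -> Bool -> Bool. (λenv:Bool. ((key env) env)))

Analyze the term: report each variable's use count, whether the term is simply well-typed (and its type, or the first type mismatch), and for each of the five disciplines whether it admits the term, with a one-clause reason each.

use counts: key (bound): 1×, env (bound): 2×
left-to-right use order: key, env, env
typing: ✓ — (Bool -> Bool -> Bool) -> Bool -> Bool
ordered: ✗, uses contraction: env ×2
linear: ✗, uses contraction: env ×2
affine: ✗, uses contraction: env ×2
relevant: ✓, key, env: all used, weakening unneeded
unrestricted: ✓, well-typed at (Bool -> Bool -> Bool) -> Bool -> Bool; no restrictions here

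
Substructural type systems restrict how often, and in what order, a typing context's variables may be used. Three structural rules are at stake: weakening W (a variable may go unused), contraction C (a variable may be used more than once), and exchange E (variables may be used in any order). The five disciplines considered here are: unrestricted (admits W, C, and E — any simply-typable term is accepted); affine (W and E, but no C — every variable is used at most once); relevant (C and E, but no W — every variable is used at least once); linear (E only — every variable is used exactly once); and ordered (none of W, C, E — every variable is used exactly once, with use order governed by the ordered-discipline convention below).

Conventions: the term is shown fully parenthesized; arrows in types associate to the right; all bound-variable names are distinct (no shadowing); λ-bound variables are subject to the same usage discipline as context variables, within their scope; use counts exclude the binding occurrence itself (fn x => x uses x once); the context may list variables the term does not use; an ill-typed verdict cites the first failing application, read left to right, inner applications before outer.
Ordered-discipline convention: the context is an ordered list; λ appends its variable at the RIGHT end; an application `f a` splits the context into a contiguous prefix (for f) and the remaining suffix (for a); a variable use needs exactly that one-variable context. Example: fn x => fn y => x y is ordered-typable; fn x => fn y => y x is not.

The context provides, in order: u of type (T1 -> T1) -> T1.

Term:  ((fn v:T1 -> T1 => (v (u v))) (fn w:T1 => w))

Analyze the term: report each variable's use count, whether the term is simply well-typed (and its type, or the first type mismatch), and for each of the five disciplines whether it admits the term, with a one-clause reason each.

variable uses: u: 1×; v (bound): 2×; w (bound): 1×
uses in reading order: v, u, v, w
typing: well-typed — term : T1
ordered ✗ (repeated use of v ×2)
linear ✗ (repeated use of v ×2)
affine ✗ (repeated use of v ×2)
relevant ✓ (none of u, v, w goes unused)
unrestricted ✓ (well-typed at T1; no restrictions here)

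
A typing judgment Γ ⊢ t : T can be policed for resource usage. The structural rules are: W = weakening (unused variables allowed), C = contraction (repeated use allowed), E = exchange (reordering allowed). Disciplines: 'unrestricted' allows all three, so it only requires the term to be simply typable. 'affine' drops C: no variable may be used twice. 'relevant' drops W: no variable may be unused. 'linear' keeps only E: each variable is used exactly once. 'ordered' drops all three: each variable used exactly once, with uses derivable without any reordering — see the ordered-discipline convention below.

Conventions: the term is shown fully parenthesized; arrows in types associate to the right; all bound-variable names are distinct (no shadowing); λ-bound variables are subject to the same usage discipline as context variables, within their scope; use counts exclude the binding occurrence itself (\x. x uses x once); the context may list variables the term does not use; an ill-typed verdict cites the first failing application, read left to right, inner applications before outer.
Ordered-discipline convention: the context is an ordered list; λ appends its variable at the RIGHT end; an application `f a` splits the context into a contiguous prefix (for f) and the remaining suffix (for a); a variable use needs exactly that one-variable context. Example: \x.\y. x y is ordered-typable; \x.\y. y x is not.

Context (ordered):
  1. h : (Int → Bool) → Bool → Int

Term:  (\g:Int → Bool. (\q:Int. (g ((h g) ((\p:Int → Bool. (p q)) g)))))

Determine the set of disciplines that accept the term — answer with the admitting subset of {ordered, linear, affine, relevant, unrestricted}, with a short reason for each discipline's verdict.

accepted by: relevant, unrestricted
variable uses: h: 1; g (λ-bound): 3; q (λ-bound): 1; p (λ-bound): 1
uses in reading order: g, h, g, p, q, g
typing: well-typed at (Int → Bool) → Int → Bool
ordered ✗ (needs contraction — g ×3)
linear ✗ (needs contraction — g ×3)
affine ✗ (needs contraction — g ×3)
relevant ✓ (h, g, q, p: all used, weakening unneeded)
unrestricted ✓ (typability at (Int → Bool) → Int → Bool is all that's needed)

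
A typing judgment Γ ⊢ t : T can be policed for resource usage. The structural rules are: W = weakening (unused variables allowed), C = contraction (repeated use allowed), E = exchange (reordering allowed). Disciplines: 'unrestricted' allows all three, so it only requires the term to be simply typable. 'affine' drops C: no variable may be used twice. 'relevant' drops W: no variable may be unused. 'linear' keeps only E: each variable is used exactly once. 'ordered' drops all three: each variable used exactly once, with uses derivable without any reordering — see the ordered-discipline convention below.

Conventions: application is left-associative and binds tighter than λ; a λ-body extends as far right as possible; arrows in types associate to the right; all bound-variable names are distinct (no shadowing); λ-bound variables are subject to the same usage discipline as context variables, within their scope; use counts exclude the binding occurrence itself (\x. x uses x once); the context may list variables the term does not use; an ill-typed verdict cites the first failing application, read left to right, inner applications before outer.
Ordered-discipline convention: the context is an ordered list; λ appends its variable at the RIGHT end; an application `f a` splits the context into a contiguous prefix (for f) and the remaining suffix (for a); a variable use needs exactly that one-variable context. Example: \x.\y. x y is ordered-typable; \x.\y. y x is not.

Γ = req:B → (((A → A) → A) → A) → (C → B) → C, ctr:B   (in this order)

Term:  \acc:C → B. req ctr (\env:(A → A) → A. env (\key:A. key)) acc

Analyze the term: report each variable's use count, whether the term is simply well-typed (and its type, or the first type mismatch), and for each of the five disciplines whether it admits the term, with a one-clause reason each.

usage: req: 1×, ctr: 1×, acc [bound]: 1×, env [bound]: 1×, key [bound]: 1×
left-to-right use order: req, ctr, env, key, acc
typing: the term checks, with type (C → B) → C
ordered: ✓, req, ctr, acc, env, key once each; derivable with no W/C/E
linear: ✓, each of req, ctr, acc, env, key used exactly once
affine: ✓, at most one use each (req, ctr, acc, env, key)
relevant: ✓, req, ctr, acc, env, key: all used, weakening unneeded
unrestricted: ✓, type-checks ((C → B) → C) and nothing is barred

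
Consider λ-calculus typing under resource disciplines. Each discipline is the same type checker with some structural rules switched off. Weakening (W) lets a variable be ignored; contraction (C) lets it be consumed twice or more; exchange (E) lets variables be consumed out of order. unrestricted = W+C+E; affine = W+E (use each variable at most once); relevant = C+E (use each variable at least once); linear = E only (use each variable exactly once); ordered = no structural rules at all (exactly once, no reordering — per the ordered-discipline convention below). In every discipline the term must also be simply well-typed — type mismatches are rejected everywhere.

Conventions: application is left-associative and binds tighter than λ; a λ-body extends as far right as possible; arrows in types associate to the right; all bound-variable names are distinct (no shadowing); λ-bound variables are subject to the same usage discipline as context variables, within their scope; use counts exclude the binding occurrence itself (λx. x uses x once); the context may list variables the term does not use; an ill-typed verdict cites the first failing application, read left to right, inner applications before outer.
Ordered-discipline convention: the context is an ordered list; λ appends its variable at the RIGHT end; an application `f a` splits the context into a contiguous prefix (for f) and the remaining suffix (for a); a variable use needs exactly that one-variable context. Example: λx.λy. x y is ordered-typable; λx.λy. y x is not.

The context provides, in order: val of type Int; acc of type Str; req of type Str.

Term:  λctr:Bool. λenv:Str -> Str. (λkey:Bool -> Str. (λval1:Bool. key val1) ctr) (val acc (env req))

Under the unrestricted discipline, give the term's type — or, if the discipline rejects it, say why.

not well-typed under unrestricted — a type mismatch blocks all five
usage: val ×1; acc ×1; req ×1; ctr (bound) ×1; env (bound) ×1; key (bound) ×1; val1 (bound) ×1
left-to-right use order: key, val1, ctr, val, acc, env, req
typing: ill-typed: non-function type Int applied to an argument
across the five disciplines: ordered ✗, linear ✗, affine ✗, relevant ✗, unrestricted ✗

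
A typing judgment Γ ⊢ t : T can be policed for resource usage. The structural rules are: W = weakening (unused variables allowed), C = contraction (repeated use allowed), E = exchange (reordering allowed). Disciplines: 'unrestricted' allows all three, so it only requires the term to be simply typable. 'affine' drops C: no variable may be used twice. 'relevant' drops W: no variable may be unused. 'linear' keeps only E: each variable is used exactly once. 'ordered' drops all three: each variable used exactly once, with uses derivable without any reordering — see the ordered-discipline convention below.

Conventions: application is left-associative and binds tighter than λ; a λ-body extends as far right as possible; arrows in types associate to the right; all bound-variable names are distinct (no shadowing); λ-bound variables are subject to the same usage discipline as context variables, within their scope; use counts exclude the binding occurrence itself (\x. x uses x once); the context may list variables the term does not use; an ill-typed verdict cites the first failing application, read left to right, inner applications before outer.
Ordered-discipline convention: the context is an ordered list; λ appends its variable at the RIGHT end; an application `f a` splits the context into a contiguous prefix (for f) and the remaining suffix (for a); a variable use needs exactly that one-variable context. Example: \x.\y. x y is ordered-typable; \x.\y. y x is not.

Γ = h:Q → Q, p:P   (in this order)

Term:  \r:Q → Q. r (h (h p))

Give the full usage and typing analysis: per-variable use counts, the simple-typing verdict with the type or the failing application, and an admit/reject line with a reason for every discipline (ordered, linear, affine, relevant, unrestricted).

usage: h: 2×, p: 1×, r (bound): 1×
order of uses: r, h, h, p
typing: ill-typed: an argument P mismatches the expected Q
ordered: ✗, not simply typable
linear: ✗, fails simple typing
affine: ✗, a type mismatch blocks all five
relevant: ✗, the type mismatch rejects it
unrestricted: ✗, not simply typable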